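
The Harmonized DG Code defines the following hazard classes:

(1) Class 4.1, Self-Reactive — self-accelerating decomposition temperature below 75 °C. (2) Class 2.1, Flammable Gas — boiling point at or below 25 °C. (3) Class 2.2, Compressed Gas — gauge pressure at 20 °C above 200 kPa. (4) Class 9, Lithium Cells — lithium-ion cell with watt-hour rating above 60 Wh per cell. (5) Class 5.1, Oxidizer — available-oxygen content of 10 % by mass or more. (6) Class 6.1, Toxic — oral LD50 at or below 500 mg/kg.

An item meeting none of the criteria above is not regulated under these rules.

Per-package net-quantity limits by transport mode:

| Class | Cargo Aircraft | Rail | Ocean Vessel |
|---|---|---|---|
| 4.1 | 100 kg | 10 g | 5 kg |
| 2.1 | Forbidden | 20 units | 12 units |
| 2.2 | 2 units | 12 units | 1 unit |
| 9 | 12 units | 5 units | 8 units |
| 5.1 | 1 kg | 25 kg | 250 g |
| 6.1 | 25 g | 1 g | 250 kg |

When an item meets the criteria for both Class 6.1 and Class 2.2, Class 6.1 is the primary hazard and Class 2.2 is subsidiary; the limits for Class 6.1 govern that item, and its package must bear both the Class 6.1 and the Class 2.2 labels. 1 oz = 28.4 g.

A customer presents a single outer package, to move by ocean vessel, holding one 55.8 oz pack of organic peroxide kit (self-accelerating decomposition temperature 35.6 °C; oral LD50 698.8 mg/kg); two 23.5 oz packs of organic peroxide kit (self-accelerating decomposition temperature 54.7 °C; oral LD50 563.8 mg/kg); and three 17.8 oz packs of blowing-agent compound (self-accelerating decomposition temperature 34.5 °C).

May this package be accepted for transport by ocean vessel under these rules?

Self-accelerating decomposition temperature 35.6 °C meets the Class 4.1 criterion (Self-Reactive), so the organic peroxide kit is Class 4.1.
The organic peroxide kit has self-accelerating decomposition temperature 54.7 °C, which is < 75 °C, so it is Class 4.1 (Self-Reactive).
With self-accelerating decomposition temperature 34.5 °C (< 75 °C), the blowing-agent compound falls in Class 4.1.
Total Class 4.1: (one 55.8 oz pack = 1584.72 g) + (two 23.5 oz packs = 1334.8 g) + (three 17.8 oz packs = 1516.56 g) = 4436.08 g.
That is within the Class 4.1 ocean vessel limit of 5 kg.

Yes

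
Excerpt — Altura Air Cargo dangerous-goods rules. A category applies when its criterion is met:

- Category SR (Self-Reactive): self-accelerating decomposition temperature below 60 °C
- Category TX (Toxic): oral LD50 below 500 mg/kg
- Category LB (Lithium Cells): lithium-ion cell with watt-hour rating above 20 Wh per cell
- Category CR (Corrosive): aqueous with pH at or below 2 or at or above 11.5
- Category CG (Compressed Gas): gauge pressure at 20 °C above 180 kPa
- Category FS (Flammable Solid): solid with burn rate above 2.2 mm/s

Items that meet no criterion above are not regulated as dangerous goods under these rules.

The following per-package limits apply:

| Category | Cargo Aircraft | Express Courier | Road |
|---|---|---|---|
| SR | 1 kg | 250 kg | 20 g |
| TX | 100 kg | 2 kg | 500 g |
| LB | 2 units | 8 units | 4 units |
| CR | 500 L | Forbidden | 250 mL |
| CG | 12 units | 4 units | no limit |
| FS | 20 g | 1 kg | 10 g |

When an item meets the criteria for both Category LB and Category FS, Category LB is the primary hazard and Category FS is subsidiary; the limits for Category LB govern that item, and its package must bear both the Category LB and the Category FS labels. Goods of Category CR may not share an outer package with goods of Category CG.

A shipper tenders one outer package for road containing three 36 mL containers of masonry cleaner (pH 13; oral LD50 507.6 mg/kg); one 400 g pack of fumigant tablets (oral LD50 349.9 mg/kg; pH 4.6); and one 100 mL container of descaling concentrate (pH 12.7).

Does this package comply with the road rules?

Yes

The masonry cleaner has pH 13, which is ≥ 11.5, so it is Category CR (Corrosive).
The fumigant tablets have oral LD50 349.9 mg/kg, which is < 500 mg/kg, so they are Category TX (Toxic).
The descaling concentrate has pH 12.7, which is ≥ 11.5, so it is Category CR (Corrosive).
Category CR net quantity: (three 36 mL containers = 108 mL) + 100 mL = 208 mL.
208 mL is within the road limit of 250 mL for Category CR.
Category TX quantity: 400 g.
400 g ≤ 500 g (road limit, Category TX) — within limit.
The segregation rule (Category CR with Category CG) does not apply to Category CR with Category TX.
Every hazard category is within its road limit and no segregation rule is violated.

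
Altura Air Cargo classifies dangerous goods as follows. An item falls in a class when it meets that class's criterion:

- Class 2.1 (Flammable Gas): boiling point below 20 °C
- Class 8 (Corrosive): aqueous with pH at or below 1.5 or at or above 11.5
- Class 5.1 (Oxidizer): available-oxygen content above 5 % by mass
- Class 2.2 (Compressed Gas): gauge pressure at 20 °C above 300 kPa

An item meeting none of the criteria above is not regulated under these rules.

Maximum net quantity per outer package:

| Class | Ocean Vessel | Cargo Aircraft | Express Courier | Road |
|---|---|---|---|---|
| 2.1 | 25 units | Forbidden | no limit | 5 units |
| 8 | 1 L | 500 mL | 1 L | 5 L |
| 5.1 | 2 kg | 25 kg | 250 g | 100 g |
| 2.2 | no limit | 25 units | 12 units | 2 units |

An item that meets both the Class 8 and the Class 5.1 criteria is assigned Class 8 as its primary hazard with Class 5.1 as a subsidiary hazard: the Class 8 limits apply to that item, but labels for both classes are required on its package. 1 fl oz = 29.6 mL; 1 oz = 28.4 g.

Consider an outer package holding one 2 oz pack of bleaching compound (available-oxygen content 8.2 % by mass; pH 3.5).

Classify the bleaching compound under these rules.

Class 5.1

With available-oxygen content 8.2 % by mass (> 5 % by mass), the bleaching compound falls in Class 5.1.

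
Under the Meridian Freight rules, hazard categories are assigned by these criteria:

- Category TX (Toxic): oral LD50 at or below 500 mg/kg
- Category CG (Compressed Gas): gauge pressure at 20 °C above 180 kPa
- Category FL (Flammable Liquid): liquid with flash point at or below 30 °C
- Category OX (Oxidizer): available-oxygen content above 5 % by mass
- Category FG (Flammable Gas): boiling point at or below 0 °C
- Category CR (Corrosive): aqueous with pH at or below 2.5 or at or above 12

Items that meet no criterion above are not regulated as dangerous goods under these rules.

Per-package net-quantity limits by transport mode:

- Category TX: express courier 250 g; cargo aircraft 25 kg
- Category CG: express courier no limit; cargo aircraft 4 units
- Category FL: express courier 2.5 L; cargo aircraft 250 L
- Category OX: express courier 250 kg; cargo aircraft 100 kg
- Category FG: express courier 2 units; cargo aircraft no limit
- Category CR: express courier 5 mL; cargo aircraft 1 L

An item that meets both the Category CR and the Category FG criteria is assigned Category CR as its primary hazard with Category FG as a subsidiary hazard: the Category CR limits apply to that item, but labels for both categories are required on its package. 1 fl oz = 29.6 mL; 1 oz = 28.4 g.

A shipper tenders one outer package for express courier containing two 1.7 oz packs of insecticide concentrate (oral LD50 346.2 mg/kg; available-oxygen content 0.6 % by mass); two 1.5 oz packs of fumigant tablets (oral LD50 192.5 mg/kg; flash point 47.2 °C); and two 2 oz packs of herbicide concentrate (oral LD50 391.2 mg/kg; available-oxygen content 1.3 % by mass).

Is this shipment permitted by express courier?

Insecticide concentrate: oral LD50 346.2 mg/kg ≤ 500 mg/kg → Category TX (Toxic).
With oral LD50 192.5 mg/kg (≤ 500 mg/kg), the fumigant tablets fall in Category TX.
The herbicide concentrate has oral LD50 391.2 mg/kg, which is ≤ 500 mg/kg, so it is Category TX (Toxic).
Category TX net quantity: (two 1.7 oz packs = 96.56 g) + (two 1.5 oz packs = 85.2 g) + (two 2 oz packs = 113.6 g) = 295.36 g.
295.36 g > 250 g (express courier limit, Category TX) — over the limit.

No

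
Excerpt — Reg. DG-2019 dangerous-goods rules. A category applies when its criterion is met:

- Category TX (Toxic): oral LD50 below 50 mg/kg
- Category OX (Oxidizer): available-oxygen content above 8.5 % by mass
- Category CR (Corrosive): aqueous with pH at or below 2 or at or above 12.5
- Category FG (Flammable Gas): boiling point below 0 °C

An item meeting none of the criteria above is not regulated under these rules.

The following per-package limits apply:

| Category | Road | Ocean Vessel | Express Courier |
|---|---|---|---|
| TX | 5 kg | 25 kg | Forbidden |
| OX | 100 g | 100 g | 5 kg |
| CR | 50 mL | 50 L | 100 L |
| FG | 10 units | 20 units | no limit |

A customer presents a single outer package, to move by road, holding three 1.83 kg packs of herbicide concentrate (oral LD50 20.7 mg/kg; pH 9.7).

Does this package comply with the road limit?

With oral LD50 20.7 mg/kg (< 50 mg/kg), the herbicide concentrate falls in Category TX.
Category TX quantity: three 1.83 kg packs = 5.49 kg.
That exceeds the Category TX road limit of 5 kg.

No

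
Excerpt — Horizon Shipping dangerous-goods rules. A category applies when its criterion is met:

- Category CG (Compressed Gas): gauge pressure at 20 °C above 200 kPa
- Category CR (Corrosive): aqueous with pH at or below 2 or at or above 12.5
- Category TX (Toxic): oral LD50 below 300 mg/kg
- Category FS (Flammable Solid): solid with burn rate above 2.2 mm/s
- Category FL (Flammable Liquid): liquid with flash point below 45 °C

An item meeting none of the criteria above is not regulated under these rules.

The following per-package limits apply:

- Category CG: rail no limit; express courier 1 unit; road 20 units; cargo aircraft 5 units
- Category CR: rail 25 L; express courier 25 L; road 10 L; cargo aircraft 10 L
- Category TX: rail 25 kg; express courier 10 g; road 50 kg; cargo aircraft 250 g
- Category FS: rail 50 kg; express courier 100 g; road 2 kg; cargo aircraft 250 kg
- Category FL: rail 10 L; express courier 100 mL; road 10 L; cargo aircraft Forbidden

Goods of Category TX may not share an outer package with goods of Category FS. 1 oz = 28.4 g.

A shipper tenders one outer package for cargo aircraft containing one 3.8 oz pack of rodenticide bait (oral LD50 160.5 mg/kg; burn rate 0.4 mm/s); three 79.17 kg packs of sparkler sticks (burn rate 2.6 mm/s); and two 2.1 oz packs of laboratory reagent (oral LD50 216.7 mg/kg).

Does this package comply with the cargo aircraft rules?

No

Rodenticide bait: oral LD50 160.5 mg/kg < 300 mg/kg → Category TX (Toxic).
The sparkler sticks have burn rate 2.6 mm/s, which is > 2.2 mm/s, so they are Category FS (Flammable Solid).
Oral LD50 216.7 mg/kg meets the Category TX criterion (Toxic), so the laboratory reagent is Category TX.
Category TX net quantity: (one 3.8 oz pack = 107.92 g) + (two 2.1 oz packs = 119.28 g) = 227.2 g.
That is within the Category TX cargo aircraft limit of 250 g.
Category FS quantity: three 79.17 kg packs = 237.51 kg.
237.51 kg is within the cargo aircraft limit of 250 kg for Category FS.
Category TX and Category FS may not share an outer package.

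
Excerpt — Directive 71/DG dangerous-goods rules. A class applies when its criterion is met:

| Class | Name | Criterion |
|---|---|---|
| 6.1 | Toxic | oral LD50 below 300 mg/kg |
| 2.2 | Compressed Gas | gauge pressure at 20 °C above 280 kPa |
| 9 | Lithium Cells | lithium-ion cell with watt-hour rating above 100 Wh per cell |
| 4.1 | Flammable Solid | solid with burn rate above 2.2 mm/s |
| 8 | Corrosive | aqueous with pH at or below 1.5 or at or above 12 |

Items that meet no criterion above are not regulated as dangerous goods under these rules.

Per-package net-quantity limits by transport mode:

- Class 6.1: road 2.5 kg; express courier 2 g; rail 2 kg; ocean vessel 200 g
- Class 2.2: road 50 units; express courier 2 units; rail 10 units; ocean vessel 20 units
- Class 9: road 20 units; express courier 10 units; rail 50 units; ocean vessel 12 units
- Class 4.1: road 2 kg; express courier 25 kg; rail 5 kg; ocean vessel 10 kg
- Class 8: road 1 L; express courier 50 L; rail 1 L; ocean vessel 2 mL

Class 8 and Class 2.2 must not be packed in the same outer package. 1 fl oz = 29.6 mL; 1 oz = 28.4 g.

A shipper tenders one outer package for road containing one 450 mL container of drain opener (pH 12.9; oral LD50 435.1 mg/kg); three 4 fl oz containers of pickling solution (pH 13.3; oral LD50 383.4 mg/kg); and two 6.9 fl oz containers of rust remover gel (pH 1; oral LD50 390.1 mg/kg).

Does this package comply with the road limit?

With pH 12.9 (≥ 12), the drain opener falls in Class 8.
pH 13.3 meets the Class 8 criterion (Corrosive), so the pickling solution is Class 8.
The rust remover gel has pH 1, which is ≤ 1.5, so it is Class 8 (Corrosive).
Total Class 8: 450 mL + (three 4 fl oz containers = 355.2 mL) + (two 6.9 fl oz containers = 408.48 mL) = 1213.68 mL.
1213.68 mL exceeds the road limit of 1 L for Class 8.

No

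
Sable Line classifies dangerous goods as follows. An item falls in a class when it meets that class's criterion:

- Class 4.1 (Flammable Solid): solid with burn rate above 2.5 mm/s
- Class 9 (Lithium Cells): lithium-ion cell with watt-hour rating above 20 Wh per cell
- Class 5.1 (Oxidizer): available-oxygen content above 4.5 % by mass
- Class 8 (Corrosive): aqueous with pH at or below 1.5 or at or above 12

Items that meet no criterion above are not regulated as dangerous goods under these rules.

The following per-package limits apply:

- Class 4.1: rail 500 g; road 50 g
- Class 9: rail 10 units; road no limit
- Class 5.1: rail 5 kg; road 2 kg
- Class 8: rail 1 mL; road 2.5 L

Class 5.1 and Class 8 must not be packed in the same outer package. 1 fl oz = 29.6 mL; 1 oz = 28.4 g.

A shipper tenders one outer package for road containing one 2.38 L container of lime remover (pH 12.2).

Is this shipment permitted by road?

pH 12.2 meets the Class 8 criterion (Corrosive), so the lime remover is Class 8.
Class 8 quantity: 2.38 L.
That is within the Class 8 road limit of 2.5 L.

Yes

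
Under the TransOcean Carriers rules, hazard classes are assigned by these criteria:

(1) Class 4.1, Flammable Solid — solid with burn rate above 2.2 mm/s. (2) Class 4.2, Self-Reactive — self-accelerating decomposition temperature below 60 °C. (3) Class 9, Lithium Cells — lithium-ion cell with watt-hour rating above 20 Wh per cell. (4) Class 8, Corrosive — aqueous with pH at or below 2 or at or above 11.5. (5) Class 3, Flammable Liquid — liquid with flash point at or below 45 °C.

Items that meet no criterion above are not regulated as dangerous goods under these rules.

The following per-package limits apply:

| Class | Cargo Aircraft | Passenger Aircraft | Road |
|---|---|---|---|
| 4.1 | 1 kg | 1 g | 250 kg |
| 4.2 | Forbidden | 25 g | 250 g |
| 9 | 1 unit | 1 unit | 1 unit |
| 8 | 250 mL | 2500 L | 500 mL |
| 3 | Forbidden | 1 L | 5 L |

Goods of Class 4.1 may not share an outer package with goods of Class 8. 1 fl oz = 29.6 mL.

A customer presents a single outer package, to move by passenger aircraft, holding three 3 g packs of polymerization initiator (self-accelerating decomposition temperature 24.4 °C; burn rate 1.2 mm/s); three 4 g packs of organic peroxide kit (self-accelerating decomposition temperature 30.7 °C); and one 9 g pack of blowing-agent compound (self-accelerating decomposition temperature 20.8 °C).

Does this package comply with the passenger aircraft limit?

No

The polymerization initiator has self-accelerating decomposition temperature 24.4 °C, which is < 60 °C, so it is Class 4.2 (Self-Reactive).
Self-accelerating decomposition temperature 30.7 °C meets the Class 4.2 criterion (Self-Reactive), so the organic peroxide kit is Class 4.2.
With self-accelerating decomposition temperature 20.8 °C (< 60 °C), the blowing-agent compound falls in Class 4.2.
Total Class 4.2: (three 3 g packs = 9 g) + (three 4 g packs = 12 g) + 9 g = 30 g.
30 g > 25 g (passenger aircraft limit, Class 4.2) — over the limit.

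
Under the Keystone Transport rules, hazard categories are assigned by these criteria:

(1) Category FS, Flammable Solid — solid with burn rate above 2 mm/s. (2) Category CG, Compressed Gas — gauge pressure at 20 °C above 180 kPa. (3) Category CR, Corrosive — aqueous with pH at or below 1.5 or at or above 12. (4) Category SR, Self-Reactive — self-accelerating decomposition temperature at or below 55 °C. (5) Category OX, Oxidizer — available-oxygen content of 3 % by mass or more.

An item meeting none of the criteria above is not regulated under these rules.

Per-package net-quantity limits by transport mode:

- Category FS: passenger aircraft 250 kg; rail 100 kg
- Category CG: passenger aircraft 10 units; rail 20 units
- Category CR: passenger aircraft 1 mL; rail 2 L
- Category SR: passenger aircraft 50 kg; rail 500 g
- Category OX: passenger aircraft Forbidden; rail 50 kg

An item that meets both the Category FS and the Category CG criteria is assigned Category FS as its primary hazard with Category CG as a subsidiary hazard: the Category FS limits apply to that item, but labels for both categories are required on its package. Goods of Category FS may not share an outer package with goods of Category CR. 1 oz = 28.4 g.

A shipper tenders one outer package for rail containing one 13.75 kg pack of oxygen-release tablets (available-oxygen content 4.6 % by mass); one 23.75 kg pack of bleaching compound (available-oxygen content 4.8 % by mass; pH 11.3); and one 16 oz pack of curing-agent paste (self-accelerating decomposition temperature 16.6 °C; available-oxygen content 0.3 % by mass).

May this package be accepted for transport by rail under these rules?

Yes

Available-oxygen content 4.6 % by mass meets the Category OX criterion (Oxidizer), so the oxygen-release tablets are Category OX.
The bleaching compound has available-oxygen content 4.8 % by mass, which is ≥ 3 % by mass, so it is Category OX (Oxidizer).
Curing-agent paste: self-accelerating decomposition temperature 16.6 °C ≤ 55 °C → Category SR (Self-Reactive).
Total Category OX: 13.75 kg + 23.75 kg = 37.5 kg.
37.5 kg ≤ 50 kg (rail limit, Category OX) — within limit.
Category SR quantity: one 16 oz pack = 454.4 g.
454.4 g is within the rail limit of 500 g for Category SR.
The segregation rule (Category FS with Category CR) does not apply to Category OX with Category SR.
Every hazard category is within its rail limit and no segregation rule is violated.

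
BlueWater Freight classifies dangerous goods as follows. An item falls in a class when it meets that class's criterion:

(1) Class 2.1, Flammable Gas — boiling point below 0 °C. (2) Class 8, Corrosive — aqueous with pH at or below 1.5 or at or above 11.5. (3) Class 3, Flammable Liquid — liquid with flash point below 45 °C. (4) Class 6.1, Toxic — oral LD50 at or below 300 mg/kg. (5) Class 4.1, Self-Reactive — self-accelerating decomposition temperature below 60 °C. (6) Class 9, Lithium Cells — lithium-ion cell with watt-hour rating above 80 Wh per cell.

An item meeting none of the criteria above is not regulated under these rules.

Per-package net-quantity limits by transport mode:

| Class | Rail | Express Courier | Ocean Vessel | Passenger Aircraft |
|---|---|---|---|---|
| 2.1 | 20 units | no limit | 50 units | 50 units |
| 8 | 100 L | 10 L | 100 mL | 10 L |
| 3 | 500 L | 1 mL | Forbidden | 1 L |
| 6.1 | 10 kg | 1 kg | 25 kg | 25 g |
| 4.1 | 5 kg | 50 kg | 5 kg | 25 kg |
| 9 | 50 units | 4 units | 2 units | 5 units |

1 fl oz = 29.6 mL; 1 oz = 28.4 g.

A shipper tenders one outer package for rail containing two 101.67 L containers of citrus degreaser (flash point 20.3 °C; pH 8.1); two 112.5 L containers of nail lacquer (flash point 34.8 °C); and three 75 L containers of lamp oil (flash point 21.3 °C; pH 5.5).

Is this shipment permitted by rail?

No

Flash point 20.3 °C meets the Class 3 criterion (Flammable Liquid), so the citrus degreaser is Class 3.
With flash point 34.8 °C (< 45 °C), the nail lacquer falls in Class 3.
Lamp oil: flash point 21.3 °C < 45 °C → Class 3 (Flammable Liquid).
Class 3 net quantity: (two 101.67 L containers = 203.34 L) + (two 112.5 L containers = 225 L) + (three 75 L containers = 225 L) = 653.34 L.
653.34 L exceeds the rail limit of 500 L for Class 3.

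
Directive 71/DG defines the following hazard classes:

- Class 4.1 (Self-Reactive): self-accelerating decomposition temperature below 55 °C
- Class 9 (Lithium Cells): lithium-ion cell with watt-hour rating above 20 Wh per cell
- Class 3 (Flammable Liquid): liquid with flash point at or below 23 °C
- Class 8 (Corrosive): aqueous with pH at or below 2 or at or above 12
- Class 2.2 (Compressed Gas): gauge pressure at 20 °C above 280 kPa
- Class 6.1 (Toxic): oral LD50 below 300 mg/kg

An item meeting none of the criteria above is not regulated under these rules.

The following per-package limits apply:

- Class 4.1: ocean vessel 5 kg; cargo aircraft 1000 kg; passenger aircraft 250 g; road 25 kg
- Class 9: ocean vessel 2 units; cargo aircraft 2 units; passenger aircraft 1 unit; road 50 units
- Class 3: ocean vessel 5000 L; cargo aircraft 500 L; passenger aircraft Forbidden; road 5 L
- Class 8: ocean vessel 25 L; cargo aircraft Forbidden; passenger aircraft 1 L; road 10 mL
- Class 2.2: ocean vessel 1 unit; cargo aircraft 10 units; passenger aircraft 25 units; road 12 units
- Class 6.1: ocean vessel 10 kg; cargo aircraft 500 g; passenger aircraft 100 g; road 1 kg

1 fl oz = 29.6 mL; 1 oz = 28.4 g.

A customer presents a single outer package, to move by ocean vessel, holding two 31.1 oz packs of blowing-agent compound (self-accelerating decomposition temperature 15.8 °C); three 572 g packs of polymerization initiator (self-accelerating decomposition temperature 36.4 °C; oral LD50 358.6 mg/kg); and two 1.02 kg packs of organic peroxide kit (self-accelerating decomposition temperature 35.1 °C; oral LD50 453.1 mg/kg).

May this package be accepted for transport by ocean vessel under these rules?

Blowing-agent compound: self-accelerating decomposition temperature 15.8 °C < 55 °C → Class 4.1 (Self-Reactive).
Self-accelerating decomposition temperature 36.4 °C meets the Class 4.1 criterion (Self-Reactive), so the polymerization initiator is Class 4.1.
The organic peroxide kit has self-accelerating decomposition temperature 35.1 °C, which is < 55 °C, so it is Class 4.1 (Self-Reactive).
Total Class 4.1: (two 31.1 oz packs = 1766.48 g) + (three 572 g packs = 1.716 kg) + (two 1.02 kg packs = 2.04 kg) = 5522.48 g.
That exceeds the Class 4.1 ocean vessel limit of 5 kg.

No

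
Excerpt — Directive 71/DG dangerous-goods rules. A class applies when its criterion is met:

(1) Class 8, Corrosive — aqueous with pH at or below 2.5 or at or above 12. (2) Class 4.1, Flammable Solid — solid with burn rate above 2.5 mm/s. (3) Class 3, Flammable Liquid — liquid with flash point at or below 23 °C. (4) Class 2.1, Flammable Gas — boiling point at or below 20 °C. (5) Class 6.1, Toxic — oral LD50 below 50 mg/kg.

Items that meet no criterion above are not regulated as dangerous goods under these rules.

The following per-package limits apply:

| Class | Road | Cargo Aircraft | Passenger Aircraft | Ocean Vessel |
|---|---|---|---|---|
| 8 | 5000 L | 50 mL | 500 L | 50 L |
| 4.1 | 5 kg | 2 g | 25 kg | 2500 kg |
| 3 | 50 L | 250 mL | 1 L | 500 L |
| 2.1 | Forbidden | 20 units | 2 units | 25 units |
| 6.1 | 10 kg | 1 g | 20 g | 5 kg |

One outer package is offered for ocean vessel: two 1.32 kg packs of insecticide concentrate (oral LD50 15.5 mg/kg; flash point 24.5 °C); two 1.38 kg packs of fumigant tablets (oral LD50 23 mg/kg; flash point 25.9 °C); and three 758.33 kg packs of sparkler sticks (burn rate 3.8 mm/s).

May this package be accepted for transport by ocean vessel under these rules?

Insecticide concentrate: oral LD50 15.5 mg/kg < 50 mg/kg → Class 6.1 (Toxic).
Fumigant tablets: oral LD50 23 mg/kg < 50 mg/kg → Class 6.1 (Toxic).
With burn rate 3.8 mm/s (> 2.5 mm/s), the sparkler sticks fall in Class 4.1.
Total Class 6.1: (two 1.32 kg packs = 2.64 kg) + (two 1.38 kg packs = 2.76 kg) = 5.4 kg.
That exceeds the Class 6.1 ocean vessel limit of 5 kg.
Class 4.1 quantity: three 758.33 kg packs = 2274.99 kg.
That is within the Class 4.1 ocean vessel limit of 2500 kg.

No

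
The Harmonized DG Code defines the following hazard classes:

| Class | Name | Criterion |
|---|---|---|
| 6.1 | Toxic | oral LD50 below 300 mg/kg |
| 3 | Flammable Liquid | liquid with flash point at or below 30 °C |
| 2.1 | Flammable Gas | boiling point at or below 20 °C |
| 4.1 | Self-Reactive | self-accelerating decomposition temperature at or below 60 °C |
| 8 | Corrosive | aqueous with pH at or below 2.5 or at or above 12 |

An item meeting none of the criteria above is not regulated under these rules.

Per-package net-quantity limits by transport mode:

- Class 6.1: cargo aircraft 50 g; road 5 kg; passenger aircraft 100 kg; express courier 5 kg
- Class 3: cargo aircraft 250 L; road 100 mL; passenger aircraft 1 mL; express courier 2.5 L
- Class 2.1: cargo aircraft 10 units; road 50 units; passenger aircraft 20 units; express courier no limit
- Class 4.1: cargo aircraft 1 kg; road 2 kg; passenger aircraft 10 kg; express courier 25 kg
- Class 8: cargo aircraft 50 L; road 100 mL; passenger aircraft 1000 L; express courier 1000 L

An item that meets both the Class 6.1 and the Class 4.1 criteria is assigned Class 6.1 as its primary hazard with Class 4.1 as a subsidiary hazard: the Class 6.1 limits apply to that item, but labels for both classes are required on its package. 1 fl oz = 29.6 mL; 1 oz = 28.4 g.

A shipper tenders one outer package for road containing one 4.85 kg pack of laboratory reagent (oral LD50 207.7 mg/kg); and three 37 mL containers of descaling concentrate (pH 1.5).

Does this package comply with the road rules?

The laboratory reagent has oral LD50 207.7 mg/kg, which is < 300 mg/kg, so it is Class 6.1 (Toxic).
The descaling concentrate has pH 1.5, which is ≤ 2.5, so it is Class 8 (Corrosive).
Class 6.1 quantity: 4.85 kg.
4.85 kg ≤ 5 kg (road limit, Class 6.1) — within limit.
Class 8 quantity: three 37 mL containers = 111 mL.
111 mL exceeds the road limit of 100 mL for Class 8.

No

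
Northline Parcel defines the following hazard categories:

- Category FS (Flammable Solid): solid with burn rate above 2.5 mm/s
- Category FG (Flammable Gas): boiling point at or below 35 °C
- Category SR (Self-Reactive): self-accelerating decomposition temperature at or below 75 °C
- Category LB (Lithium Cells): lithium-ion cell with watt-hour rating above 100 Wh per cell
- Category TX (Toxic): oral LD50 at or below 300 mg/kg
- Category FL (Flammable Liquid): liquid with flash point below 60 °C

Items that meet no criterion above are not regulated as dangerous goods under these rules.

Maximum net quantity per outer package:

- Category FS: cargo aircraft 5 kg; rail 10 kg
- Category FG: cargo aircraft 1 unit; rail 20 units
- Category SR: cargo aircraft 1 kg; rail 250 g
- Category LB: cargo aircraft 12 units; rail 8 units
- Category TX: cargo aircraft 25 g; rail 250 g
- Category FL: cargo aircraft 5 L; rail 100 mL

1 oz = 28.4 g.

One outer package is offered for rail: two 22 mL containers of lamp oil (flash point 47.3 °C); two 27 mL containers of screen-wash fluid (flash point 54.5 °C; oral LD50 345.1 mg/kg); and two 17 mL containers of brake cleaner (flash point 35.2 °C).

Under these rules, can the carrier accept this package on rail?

No

The lamp oil has flash point 47.3 °C, which is < 60 °C, so it is Category FL (Flammable Liquid).
Screen-wash fluid: flash point 54.5 °C < 60 °C → Category FL (Flammable Liquid).
The brake cleaner has flash point 35.2 °C, which is < 60 °C, so it is Category FL (Flammable Liquid).
Total Category FL: (two 22 mL containers = 44 mL) + (two 27 mL containers = 54 mL) + (two 17 mL containers = 34 mL) = 132 mL.
132 mL exceeds the rail limit of 100 mL for Category FL.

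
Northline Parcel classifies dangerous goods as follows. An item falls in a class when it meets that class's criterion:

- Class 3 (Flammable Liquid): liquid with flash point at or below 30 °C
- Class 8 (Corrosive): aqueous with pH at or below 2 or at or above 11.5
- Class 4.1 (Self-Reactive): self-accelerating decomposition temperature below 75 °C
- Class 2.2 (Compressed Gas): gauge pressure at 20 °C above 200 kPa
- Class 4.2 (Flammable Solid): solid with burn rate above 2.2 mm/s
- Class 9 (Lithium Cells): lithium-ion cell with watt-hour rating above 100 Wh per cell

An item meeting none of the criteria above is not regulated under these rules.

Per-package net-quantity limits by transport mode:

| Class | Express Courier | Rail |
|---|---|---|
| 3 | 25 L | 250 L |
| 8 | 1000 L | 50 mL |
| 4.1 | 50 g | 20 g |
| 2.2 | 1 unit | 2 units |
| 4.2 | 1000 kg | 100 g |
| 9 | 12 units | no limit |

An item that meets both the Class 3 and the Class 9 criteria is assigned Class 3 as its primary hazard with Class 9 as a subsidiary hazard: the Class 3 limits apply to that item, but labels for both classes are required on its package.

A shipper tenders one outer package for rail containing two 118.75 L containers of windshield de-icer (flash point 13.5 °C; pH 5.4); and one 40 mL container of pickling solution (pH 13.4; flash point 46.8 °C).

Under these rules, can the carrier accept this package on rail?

Yes

The windshield de-icer has flash point 13.5 °C, which is ≤ 30 °C, so it is Class 3 (Flammable Liquid).
pH 13.4 meets the Class 8 criterion (Corrosive), so the pickling solution is Class 8.
Class 3 quantity: two 118.75 L containers = 237.5 L.
That is within the Class 3 rail limit of 250 L.
Class 8 quantity: 40 mL.
That is within the Class 8 rail limit of 50 mL.
Every hazard class is within its rail limit and no segregation rule is violated.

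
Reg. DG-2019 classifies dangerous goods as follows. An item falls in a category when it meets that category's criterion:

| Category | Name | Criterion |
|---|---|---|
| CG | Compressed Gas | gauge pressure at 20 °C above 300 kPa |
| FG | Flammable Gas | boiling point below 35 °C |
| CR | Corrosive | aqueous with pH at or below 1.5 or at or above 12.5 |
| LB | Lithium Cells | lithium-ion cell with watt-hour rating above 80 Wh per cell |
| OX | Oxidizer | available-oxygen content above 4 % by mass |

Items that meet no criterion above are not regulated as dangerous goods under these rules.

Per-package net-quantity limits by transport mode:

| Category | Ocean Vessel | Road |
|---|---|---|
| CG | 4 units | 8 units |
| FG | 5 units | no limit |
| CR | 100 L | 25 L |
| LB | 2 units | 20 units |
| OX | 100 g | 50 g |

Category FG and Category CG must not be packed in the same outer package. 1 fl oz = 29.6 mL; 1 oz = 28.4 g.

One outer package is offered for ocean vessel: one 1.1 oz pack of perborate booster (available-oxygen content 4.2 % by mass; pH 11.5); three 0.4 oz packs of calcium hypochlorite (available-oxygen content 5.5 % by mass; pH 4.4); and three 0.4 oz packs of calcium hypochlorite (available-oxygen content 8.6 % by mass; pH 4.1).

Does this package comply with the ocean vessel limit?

Yes

With available-oxygen content 4.2 % by mass (> 4 % by mass), the perborate booster falls in Category OX.
Available-oxygen content 5.5 % by mass meets the Category OX criterion (Oxidizer), so the calcium hypochlorite is Category OX.
With available-oxygen content 8.6 % by mass (> 4 % by mass), the calcium hypochlorite falls in Category OX.
Total Category OX: (one 1.1 oz pack = 31.24 g) + (three 0.4 oz packs = 34.08 g) + (three 0.4 oz packs = 34.08 g) = 99.4 g.
99.4 g ≤ 100 g (ocean vessel limit, Category OX) — within limit.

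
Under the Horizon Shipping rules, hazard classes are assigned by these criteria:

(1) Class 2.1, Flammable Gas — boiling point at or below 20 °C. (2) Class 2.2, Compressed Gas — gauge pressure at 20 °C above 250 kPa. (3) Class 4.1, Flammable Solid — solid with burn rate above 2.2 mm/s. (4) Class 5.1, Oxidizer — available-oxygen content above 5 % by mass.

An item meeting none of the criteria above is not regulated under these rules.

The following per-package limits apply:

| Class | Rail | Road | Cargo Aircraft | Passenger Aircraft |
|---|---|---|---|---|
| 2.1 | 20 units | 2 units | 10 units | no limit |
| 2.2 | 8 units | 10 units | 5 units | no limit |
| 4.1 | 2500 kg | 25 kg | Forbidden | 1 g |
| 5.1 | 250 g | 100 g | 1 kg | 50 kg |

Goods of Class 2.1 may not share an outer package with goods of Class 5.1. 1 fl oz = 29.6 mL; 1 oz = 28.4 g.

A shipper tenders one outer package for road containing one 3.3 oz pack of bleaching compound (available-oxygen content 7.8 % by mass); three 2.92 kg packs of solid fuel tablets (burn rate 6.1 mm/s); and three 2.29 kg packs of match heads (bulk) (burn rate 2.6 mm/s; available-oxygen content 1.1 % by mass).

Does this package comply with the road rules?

Yes

Bleaching compound: available-oxygen content 7.8 % by mass > 5 % by mass → Class 5.1 (Oxidizer).
Burn rate 6.1 mm/s meets the Class 4.1 criterion (Flammable Solid), so the solid fuel tablets are Class 4.1.
The match heads (bulk) have burn rate 2.6 mm/s, which is > 2.2 mm/s, so they are Class 4.1 (Flammable Solid).
Class 4.1 net quantity: (three 2.92 kg packs = 8.76 kg) + (three 2.29 kg packs = 6.87 kg) = 15.63 kg.
15.63 kg is within the road limit of 25 kg for Class 4.1.
Class 5.1 quantity: one 3.3 oz pack = 93.72 g.
93.72 g is within the road limit of 100 g for Class 5.1.
The segregation rule (Class 2.1 with Class 5.1) does not apply to Class 4.1 with Class 5.1.
Every hazard class is within its road limit and no segregation rule is violated.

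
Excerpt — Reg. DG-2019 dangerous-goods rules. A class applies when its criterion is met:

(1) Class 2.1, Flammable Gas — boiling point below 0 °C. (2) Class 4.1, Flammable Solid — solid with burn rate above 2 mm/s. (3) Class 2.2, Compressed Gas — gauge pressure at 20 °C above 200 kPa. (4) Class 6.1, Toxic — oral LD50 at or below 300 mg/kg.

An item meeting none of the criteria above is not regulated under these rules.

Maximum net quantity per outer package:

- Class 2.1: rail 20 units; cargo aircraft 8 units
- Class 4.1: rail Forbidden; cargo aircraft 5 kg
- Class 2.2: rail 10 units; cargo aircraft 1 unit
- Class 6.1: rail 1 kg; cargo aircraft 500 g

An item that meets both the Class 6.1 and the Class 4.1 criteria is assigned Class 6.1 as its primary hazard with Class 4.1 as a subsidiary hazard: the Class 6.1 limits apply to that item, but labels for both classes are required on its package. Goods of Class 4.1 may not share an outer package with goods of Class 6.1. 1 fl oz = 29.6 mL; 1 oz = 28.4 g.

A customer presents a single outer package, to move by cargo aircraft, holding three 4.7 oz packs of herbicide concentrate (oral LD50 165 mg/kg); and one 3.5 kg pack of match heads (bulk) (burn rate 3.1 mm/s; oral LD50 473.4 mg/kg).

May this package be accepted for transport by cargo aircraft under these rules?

Herbicide concentrate: oral LD50 165 mg/kg ≤ 300 mg/kg → Class 6.1 (Toxic).
With burn rate 3.1 mm/s (> 2 mm/s), the match heads (bulk) fall in Class 4.1.
Class 4.1 quantity: 3.5 kg.
3.5 kg ≤ 5 kg (cargo aircraft limit, Class 4.1) — within limit.
Class 6.1 quantity: three 4.7 oz packs = 400.44 g.
That is within the Class 6.1 cargo aircraft limit of 500 g.
Class 4.1 and Class 6.1 may not share an outer package.

No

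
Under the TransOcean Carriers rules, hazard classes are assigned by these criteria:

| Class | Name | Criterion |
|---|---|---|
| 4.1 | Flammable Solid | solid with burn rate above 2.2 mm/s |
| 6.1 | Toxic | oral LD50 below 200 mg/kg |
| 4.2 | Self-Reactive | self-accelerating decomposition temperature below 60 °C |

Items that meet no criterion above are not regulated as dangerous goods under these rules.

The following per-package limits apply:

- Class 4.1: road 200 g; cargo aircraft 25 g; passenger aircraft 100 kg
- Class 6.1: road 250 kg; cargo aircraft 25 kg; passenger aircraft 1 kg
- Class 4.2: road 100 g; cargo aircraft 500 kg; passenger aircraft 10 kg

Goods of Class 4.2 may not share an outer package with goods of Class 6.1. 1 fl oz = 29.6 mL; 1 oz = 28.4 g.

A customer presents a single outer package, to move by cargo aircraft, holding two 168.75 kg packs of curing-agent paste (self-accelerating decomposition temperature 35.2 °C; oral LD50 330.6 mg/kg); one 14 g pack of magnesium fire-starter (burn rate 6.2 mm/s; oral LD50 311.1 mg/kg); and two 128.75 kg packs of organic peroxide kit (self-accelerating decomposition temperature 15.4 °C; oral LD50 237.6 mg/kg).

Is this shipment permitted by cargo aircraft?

Curing-agent paste: self-accelerating decomposition temperature 35.2 °C < 60 °C → Class 4.2 (Self-Reactive).
The magnesium fire-starter has burn rate 6.2 mm/s, which is > 2.2 mm/s, so it is Class 4.1 (Flammable Solid).
Organic peroxide kit: self-accelerating decomposition temperature 15.4 °C < 60 °C → Class 4.2 (Self-Reactive).
Total Class 4.2: (two 168.75 kg packs = 337.5 kg) + (two 128.75 kg packs = 257.5 kg) = 595 kg.
595 kg > 500 kg (cargo aircraft limit, Class 4.2) — over the limit.
Class 4.1 quantity: 14 g.
14 g is within the cargo aircraft limit of 25 g for Class 4.1.
The segregation rule (Class 4.2 with Class 6.1) does not apply to Class 4.2 with Class 4.1.

No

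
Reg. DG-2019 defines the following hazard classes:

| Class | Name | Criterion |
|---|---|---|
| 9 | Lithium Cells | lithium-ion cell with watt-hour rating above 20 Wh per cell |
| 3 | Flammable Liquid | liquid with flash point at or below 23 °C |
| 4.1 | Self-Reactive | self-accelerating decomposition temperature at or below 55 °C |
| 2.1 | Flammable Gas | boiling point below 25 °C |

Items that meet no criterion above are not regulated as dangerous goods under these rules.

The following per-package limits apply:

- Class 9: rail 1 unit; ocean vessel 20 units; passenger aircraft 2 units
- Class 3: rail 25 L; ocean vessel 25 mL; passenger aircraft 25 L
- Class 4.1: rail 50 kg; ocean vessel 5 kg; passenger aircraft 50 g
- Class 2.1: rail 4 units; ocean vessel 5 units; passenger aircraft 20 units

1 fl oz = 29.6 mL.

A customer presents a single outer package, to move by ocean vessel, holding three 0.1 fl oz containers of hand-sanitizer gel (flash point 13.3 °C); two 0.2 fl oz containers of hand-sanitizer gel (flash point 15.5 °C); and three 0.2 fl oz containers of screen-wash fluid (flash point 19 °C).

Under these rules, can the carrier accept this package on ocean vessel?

The hand-sanitizer gel has flash point 13.3 °C, which is ≤ 23 °C, so it is Class 3 (Flammable Liquid).
The hand-sanitizer gel has flash point 15.5 °C, which is ≤ 23 °C, so it is Class 3 (Flammable Liquid).
The screen-wash fluid has flash point 19 °C, which is ≤ 23 °C, so it is Class 3 (Flammable Liquid).
Total Class 3: (three 0.1 fl oz containers = 8.88 mL) + (two 0.2 fl oz containers = 11.84 mL) + (three 0.2 fl oz containers = 17.76 mL) = 38.48 mL.
That exceeds the Class 3 ocean vessel limit of 25 mL.

No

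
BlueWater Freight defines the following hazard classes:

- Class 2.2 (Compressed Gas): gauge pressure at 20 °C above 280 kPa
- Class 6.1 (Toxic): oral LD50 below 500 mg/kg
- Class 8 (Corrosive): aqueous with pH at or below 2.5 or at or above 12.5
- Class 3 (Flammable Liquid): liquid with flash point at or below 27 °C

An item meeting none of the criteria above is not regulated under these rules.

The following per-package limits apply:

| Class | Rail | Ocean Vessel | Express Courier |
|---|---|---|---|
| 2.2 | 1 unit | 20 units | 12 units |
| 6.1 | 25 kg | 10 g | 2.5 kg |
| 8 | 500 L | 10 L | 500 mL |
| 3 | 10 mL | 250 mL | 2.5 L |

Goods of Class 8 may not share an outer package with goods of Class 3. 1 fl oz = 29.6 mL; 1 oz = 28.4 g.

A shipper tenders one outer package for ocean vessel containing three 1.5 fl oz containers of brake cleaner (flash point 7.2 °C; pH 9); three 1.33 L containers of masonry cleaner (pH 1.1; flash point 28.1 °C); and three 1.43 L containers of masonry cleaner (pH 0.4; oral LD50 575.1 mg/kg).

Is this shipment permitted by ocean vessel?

No

Flash point 7.2 °C meets the Class 3 criterion (Flammable Liquid), so the brake cleaner is Class 3.
Masonry cleaner: pH 1.1 ≤ 2.5 → Class 8 (Corrosive).
The masonry cleaner has pH 0.4, which is ≤ 2.5, so it is Class 8 (Corrosive).
Class 8 net quantity: (three 1.33 L containers = 3.99 L) + (three 1.43 L containers = 4.29 L) = 8.28 L.
8.28 L is within the ocean vessel limit of 10 L for Class 8.
Class 3 quantity: three 1.5 fl oz containers = 133.2 mL.
133.2 mL ≤ 250 mL (ocean vessel limit, Class 3) — within limit.
Class 8 and Class 3 may not share an outer package.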